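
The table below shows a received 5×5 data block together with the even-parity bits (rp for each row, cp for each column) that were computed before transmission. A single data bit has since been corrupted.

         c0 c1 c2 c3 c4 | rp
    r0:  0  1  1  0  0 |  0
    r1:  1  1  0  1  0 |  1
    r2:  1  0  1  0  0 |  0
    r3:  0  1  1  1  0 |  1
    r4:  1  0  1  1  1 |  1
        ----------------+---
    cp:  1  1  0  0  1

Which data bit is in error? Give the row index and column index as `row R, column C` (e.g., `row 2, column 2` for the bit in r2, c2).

row 4, column 3

Recompute each row's even parity and compare to rp:
  r0: data parity 0, sent rp 0 → ok
  r1: data parity 1, sent rp 1 → ok
  r2: data parity 0, sent rp 0 → ok
  r3: data parity 1, sent rp 1 → ok
  r4: data parity 0, sent rp 1 → mismatch
Recompute each column's even parity and compare to cp:
  c0: data parity 1, sent cp 1 → ok
  c1: data parity 1, sent cp 1 → ok
  c2: data parity 0, sent cp 0 → ok
  c3: data parity 1, sent cp 0 → mismatch
  c4: data parity 1, sent cp 1 → ok
Exactly one row (r4) and one column (c3) fail → the flipped bit is at their intersection.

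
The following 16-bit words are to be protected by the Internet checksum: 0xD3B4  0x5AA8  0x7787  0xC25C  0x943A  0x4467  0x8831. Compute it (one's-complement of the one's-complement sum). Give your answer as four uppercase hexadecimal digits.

36EB

One's-complement addition (fold any carry out of bit 15 back into bit 0):
  0xD3B4 + 0x5AA8 = 0x12E5C → wrap carry → 0x2E5D
  0x2E5D + 0x7787 = 0x0A5E4
  0xA5E4 + 0xC25C = 0x16840 → wrap carry → 0x6841
  0x6841 + 0x943A = 0x0FC7B
  0xFC7B + 0x4467 = 0x140E2 → wrap carry → 0x40E3
  0x40E3 + 0x8831 = 0x0C914
One's-complement sum = 0xC914.
Checksum = ~0xC914 & 0xFFFF = 0x36EB.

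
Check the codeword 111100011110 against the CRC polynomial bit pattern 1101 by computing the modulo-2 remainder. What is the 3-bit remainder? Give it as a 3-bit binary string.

Modulo-2 division of 111100011110 by 1101:
  pos 0: 1111 XOR 1101 = 0010
  pos 2: 1000 XOR 1101 = 0101
  pos 3: 1010 XOR 1101 = 0111
  pos 4: 1111 XOR 1101 = 0010
  pos 6: 1011 XOR 1101 = 0110
  pos 7: 1101 XOR 1101 = 0000
Remainder = 000 (zero — the frame passes the CRC check).

000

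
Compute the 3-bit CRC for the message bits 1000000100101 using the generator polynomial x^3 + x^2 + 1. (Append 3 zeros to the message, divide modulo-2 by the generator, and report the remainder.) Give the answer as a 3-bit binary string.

Append 3 zeros: 1000000100101000. Divide by 1101 (XOR where the leading bit is 1):
  pos 0: 1000 XOR 1101 = 0101
  pos 1: 1010 XOR 1101 = 0111
  pos 2: 1110 XOR 1101 = 0011
  pos 4: 1101 XOR 1101 = 0000
  pos 10: 1010 XOR 1101 = 0111
  pos 11: 1110 XOR 1101 = 0011
Remainder (last 3 bits) = 110. This is the CRC / FCS.

110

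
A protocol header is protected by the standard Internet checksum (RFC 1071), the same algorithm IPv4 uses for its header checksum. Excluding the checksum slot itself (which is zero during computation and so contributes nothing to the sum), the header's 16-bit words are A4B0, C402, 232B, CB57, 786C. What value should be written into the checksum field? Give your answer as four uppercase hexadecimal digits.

One's-complement addition (fold any carry out of bit 15 back into bit 0):
  0xA4B0 + 0xC402 = 0x168B2 → wrap carry → 0x68B3
  0x68B3 + 0x232B = 0x08BDE
  0x8BDE + 0xCB57 = 0x15735 → wrap carry → 0x5736
  0x5736 + 0x786C = 0x0CFA2
One's-complement sum = 0xCFA2.
Checksum = ~0xCFA2 & 0xFFFF = 0x305D.

305D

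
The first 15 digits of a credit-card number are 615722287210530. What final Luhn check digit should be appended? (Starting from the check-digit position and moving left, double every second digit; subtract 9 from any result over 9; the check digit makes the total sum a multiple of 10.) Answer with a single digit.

7

Partial digits right→left: 0 3 5 0 1 2 7 8 2 2 2 7 5 1 6
Double every second digit counting from the check-digit position (so the 1st, 3rd, 5th, ... of the partial from the right).
  doubled (with −9 where >9): 0 1 2 5 4 4 1 3 → sum 20
  kept as-is: 3 0 2 8 2 7 1 → sum 23
Total = 20 + 23 = 43.
Check digit = (10 − (43 mod 10)) mod 10 = 7.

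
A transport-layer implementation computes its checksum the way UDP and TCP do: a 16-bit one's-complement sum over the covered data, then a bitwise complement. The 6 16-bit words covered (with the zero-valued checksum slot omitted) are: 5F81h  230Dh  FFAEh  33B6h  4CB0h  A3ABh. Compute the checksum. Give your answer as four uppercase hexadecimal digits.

59B0

One's-complement addition (fold any carry out of bit 15 back into bit 0):
  0x5F81 + 0x230D = 0x0828E
  0x828E + 0xFFAE = 0x1823C → wrap carry → 0x823D
  0x823D + 0x33B6 = 0x0B5F3
  0xB5F3 + 0x4CB0 = 0x102A3 → wrap carry → 0x02A4
  0x02A4 + 0xA3AB = 0x0A64F
One's-complement sum = 0xA64F.
Checksum = ~0xA64F & 0xFFFF = 0x59B0.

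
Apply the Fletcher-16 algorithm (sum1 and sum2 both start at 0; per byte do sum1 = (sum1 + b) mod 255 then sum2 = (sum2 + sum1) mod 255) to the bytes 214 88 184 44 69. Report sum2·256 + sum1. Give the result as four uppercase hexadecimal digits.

5B59

Running sums (mod 255):
  after byte 0 (214): sum1=214, sum2=214
  after byte 1 (88): sum1=47, sum2=6
  after byte 2 (184): sum1=231, sum2=237
  after byte 3 (44): sum1=20, sum2=2
  after byte 4 (69): sum1=89, sum2=91
Checksum = sum2·256 + sum1 = 91·256 + 89 = 23385 = 0x5B59.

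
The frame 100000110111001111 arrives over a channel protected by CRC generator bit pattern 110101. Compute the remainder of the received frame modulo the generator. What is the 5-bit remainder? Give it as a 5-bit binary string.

00000

Modulo-2 division of 100000110111001111 by 110101:
  pos 0: 100000 XOR 110101 = 010101
  pos 1: 101011 XOR 110101 = 011110
  pos 2: 111101 XOR 110101 = 001000
  pos 4: 100001 XOR 110101 = 010100
  pos 5: 101001 XOR 110101 = 011100
  pos 6: 111001 XOR 110101 = 001100
  pos 8: 110000 XOR 110101 = 000101
  pos 11: 101111 XOR 110101 = 011010
  pos 12: 110101 XOR 110101 = 000000
Remainder = 00000 (zero — the frame passes the CRC check).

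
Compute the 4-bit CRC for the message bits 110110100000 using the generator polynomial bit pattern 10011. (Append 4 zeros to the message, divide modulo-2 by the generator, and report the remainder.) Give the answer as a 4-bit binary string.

0011

Append 4 zeros: 1101101000000000. Divide by 10011 (XOR where the leading bit is 1):
  pos 0: 11011 XOR 10011 = 01000
  pos 1: 10000 XOR 10011 = 00011
  pos 4: 11100 XOR 10011 = 01111
  pos 5: 11110 XOR 10011 = 01101
  pos 6: 11010 XOR 10011 = 01001
  pos 7: 10010 XOR 10011 = 00001
  pos 11: 10000 XOR 10011 = 00011
Remainder (last 4 bits) = 0011. This is the CRC / FCS.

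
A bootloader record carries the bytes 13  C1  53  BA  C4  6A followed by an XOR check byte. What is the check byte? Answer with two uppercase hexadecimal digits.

95

XOR the bytes together:
  start with 0x13
  0x13 ⊕ 0xC1 = 0xD2
  0xD2 ⊕ 0x53 = 0x81
  0x81 ⊕ 0xBA = 0x3B
  0x3B ⊕ 0xC4 = 0xFF
  0xFF ⊕ 0x6A = 0x95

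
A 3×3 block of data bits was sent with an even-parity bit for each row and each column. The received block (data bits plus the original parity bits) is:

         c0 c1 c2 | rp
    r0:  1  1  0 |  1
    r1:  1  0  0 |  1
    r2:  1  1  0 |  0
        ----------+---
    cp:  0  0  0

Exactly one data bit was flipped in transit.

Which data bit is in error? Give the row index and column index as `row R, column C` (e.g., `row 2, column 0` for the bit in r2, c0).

Recompute each row's even parity and compare to rp:
  r0: data parity 0, sent rp 1 → mismatch
  r1: data parity 1, sent rp 1 → ok
  r2: data parity 0, sent rp 0 → ok
Recompute each column's even parity and compare to cp:
  c0: data parity 1, sent cp 0 → mismatch
  c1: data parity 0, sent cp 0 → ok
  c2: data parity 0, sent cp 0 → ok
Exactly one row (r0) and one column (c0) fail → the flipped bit is at their intersection.

row 0, column 0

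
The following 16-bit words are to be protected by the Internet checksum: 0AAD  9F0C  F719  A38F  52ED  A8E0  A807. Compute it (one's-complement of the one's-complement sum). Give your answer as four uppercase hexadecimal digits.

17C7

One's-complement addition (fold any carry out of bit 15 back into bit 0):
  0x0AAD + 0x9F0C = 0x0A9B9
  0xA9B9 + 0xF719 = 0x1A0D2 → wrap carry → 0xA0D3
  0xA0D3 + 0xA38F = 0x14462 → wrap carry → 0x4463
  0x4463 + 0x52ED = 0x09750
  0x9750 + 0xA8E0 = 0x14030 → wrap carry → 0x4031
  0x4031 + 0xA807 = 0x0E838
One's-complement sum = 0xE838.
Checksum = ~0xE838 & 0xFFFF = 0x17C7.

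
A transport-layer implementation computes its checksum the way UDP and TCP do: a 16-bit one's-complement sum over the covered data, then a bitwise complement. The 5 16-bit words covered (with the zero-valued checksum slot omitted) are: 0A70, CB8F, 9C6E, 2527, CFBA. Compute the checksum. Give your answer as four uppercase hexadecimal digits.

One's-complement addition (fold any carry out of bit 15 back into bit 0):
  0x0A70 + 0xCB8F = 0x0D5FF
  0xD5FF + 0x9C6E = 0x1726D → wrap carry → 0x726E
  0x726E + 0x2527 = 0x09795
  0x9795 + 0xCFBA = 0x1674F → wrap carry → 0x6750
One's-complement sum = 0x6750.
Checksum = ~0x6750 & 0xFFFF = 0x98AF.

98AF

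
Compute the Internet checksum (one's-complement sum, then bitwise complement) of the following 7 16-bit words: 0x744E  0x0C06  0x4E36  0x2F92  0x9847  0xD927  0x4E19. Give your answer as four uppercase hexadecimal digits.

425A

One's-complement addition (fold any carry out of bit 15 back into bit 0):
  0x744E + 0x0C06 = 0x08054
  0x8054 + 0x4E36 = 0x0CE8A
  0xCE8A + 0x2F92 = 0x0FE1C
  0xFE1C + 0x9847 = 0x19663 → wrap carry → 0x9664
  0x9664 + 0xD927 = 0x16F8B → wrap carry → 0x6F8C
  0x6F8C + 0x4E19 = 0x0BDA5
One's-complement sum = 0xBDA5.
Checksum = ~0xBDA5 & 0xFFFF = 0x425A.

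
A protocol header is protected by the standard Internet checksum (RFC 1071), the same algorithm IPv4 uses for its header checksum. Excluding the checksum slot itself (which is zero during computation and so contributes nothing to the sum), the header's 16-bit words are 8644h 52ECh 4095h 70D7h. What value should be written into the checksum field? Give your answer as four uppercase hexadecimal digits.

One's-complement addition (fold any carry out of bit 15 back into bit 0):
  0x8644 + 0x52EC = 0x0D930
  0xD930 + 0x4095 = 0x119C5 → wrap carry → 0x19C6
  0x19C6 + 0x70D7 = 0x08A9D
One's-complement sum = 0x8A9D.
Checksum = ~0x8A9D & 0xFFFF = 0x7562.

7562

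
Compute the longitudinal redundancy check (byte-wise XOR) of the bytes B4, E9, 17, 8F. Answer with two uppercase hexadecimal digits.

C5

XOR the bytes together:
  start with 0xB4
  0xB4 ⊕ 0xE9 = 0x5D
  0x5D ⊕ 0x17 = 0x4A
  0x4A ⊕ 0x8F = 0xC5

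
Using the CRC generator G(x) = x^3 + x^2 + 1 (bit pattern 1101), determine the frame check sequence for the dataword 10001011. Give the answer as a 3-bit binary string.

001

Append 3 zeros: 10001011000. Divide by 1101 (XOR where the leading bit is 1):
  pos 0: 1000 XOR 1101 = 0101
  pos 1: 1011 XOR 1101 = 0110
  pos 2: 1100 XOR 1101 = 0001
  pos 5: 1110 XOR 1101 = 0011
  pos 7: 1100 XOR 1101 = 0001
Remainder (last 3 bits) = 001. This is the CRC / FCS.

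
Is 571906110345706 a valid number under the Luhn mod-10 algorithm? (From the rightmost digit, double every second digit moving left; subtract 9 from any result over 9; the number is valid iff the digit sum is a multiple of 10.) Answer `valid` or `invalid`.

valid

From the right, keep odd positions and double even positions (subtract 9 from any doubled value over 9):
  doubled (positions 2,4,...): 0 1 6 2 3 9 5 → sum 26
  kept (positions 1,3,...): 6 7 4 0 1 0 1 5 → sum 24
Total = 50.
50 mod 10 = 0, so the number is valid.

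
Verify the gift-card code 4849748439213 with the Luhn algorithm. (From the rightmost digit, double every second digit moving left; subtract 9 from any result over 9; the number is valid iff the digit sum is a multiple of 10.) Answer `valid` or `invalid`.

invalid

From the right, keep odd positions and double even positions (subtract 9 from any doubled value over 9):
  doubled (positions 2,4,...): 2 9 8 8 9 7 → sum 43
  kept (positions 1,3,...): 3 2 3 8 7 4 4 → sum 31
Total = 74.
74 mod 10 = 4, so the number is invalid.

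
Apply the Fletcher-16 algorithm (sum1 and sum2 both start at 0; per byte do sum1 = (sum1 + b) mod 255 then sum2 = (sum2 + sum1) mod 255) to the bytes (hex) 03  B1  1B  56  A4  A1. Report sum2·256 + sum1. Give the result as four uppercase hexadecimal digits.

Running sums (mod 255):
  after byte 0 (03): sum1=3, sum2=3
  after byte 1 (B1): sum1=180, sum2=183
  after byte 2 (1B): sum1=207, sum2=135
  after byte 3 (56): sum1=38, sum2=173
  after byte 4 (A4): sum1=202, sum2=120
  after byte 5 (A1): sum1=108, sum2=228
Checksum = sum2·256 + sum1 = 228·256 + 108 = 58476 = 0xE46C.

E46C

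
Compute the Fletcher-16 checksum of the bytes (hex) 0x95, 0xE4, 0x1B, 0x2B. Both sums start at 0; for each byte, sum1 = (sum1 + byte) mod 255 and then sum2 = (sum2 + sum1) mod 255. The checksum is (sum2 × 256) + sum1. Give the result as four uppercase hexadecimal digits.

66C0

Running sums (mod 255):
  after byte 0 (0x95): sum1=149, sum2=149
  after byte 1 (0xE4): sum1=122, sum2=16
  after byte 2 (0x1B): sum1=149, sum2=165
  after byte 3 (0x2B): sum1=192, sum2=102
Checksum = sum2·256 + sum1 = 102·256 + 192 = 26304 = 0x66C0.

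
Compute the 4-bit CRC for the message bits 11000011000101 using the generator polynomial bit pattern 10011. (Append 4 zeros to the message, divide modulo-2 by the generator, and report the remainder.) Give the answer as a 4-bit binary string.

0000

Append 4 zeros: 110000110001010000. Divide by 10011 (XOR where the leading bit is 1):
  pos 0: 11000 XOR 10011 = 01011
  pos 1: 10110 XOR 10011 = 00101
  pos 3: 10111 XOR 10011 = 00100
  pos 5: 10000 XOR 10011 = 00011
  pos 8: 11010 XOR 10011 = 01001
  pos 9: 10011 XOR 10011 = 00000
Remainder (last 4 bits) = 0000. This is the CRC / FCS.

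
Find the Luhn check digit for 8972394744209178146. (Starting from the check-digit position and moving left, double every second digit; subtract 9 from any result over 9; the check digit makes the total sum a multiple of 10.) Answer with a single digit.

Partial digits right→left: 6 4 1 8 7 1 9 0 2 4 4 7 4 9 3 2 7 9 8
Double every second digit counting from the check-digit position (so the 1st, 3rd, 5th, ... of the partial from the right).
  doubled (with −9 where >9): 3 2 5 9 4 8 8 6 5 7 → sum 57
  kept as-is: 4 8 1 0 4 7 9 2 9 → sum 44
Total = 57 + 44 = 101.
Check digit = (10 − (101 mod 10)) mod 10 = 9.

9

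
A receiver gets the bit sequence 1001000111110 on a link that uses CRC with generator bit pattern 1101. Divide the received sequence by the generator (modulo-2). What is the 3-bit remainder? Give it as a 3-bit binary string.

Modulo-2 division of 1001000111110 by 1101:
  pos 0: 1001 XOR 1101 = 0100
  pos 1: 1000 XOR 1101 = 0101
  pos 2: 1010 XOR 1101 = 0111
  pos 3: 1110 XOR 1101 = 0011
  pos 5: 1111 XOR 1101 = 0010
  pos 7: 1011 XOR 1101 = 0110
  pos 8: 1101 XOR 1101 = 0000
Remainder = 000 (zero — the frame passes the CRC check).

000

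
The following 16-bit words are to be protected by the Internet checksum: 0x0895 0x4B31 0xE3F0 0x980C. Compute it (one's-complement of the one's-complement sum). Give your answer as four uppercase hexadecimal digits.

One's-complement addition (fold any carry out of bit 15 back into bit 0):
  0x0895 + 0x4B31 = 0x053C6
  0x53C6 + 0xE3F0 = 0x137B6 → wrap carry → 0x37B7
  0x37B7 + 0x980C = 0x0CFC3
One's-complement sum = 0xCFC3.
Checksum = ~0xCFC3 & 0xFFFF = 0x303C.

303C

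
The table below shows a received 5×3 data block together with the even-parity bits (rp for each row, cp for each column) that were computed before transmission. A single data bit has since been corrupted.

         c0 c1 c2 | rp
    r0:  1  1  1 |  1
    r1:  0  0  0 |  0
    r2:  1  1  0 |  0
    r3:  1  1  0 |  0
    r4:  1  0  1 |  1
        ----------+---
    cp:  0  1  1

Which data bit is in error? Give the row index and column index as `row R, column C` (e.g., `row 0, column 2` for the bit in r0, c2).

row 4, column 2

Recompute each row's even parity and compare to rp:
  r0: data parity 1, sent rp 1 → ok
  r1: data parity 0, sent rp 0 → ok
  r2: data parity 0, sent rp 0 → ok
  r3: data parity 0, sent rp 0 → ok
  r4: data parity 0, sent rp 1 → mismatch
Recompute each column's even parity and compare to cp:
  c0: data parity 0, sent cp 0 → ok
  c1: data parity 1, sent cp 1 → ok
  c2: data parity 0, sent cp 1 → mismatch
Exactly one row (r4) and one column (c2) fail → the flipped bit is at their intersection.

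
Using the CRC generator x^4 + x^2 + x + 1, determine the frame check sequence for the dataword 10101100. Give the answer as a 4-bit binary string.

1001

Append 4 zeros: 101011000000. Divide by 10111 (XOR where the leading bit is 1):
  pos 0: 10101 XOR 10111 = 00010
  pos 3: 10100 XOR 10111 = 00011
  pos 6: 11000 XOR 10111 = 01111
  pos 7: 11110 XOR 10111 = 01001
Remainder (last 4 bits) = 1001. This is the CRC / FCS.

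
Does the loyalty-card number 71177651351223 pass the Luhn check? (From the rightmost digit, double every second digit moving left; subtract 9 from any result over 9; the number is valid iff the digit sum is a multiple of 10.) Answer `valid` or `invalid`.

From the right, keep odd positions and double even positions (subtract 9 from any doubled value over 9):
  doubled (positions 2,4,...): 4 2 6 1 5 2 5 → sum 25
  kept (positions 1,3,...): 3 2 5 1 6 7 1 → sum 25
Total = 50.
50 mod 10 = 0, so the number is valid.

valid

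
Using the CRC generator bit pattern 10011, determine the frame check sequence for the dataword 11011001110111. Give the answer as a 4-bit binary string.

0011

Append 4 zeros: 110110011101110000. Divide by 10011 (XOR where the leading bit is 1):
  pos 0: 11011 XOR 10011 = 01000
  pos 1: 10000 XOR 10011 = 00011
  pos 4: 11011 XOR 10011 = 01000
  pos 5: 10001 XOR 10011 = 00010
  pos 8: 10011 XOR 10011 = 00000
  pos 13: 10000 XOR 10011 = 00011
Remainder (last 4 bits) = 0011. This is the CRC / FCS.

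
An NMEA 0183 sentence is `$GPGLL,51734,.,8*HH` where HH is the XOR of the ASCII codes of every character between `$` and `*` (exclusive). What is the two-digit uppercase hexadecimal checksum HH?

5E

XOR the ASCII codes of the payload characters:
  'G' = 0x47 → acc = 0x47
  'P' = 0x50 → acc = 0x17
  'G' = 0x47 → acc = 0x50
  'L' = 0x4C → acc = 0x1C
  'L' = 0x4C → acc = 0x50
  ',' = 0x2C → acc = 0x7C
  '5' = 0x35 → acc = 0x49
  '1' = 0x31 → acc = 0x78
  '7' = 0x37 → acc = 0x4F
  '3' = 0x33 → acc = 0x7C
  '4' = 0x34 → acc = 0x48
  ',' = 0x2C → acc = 0x64
  '.' = 0x2E → acc = 0x4A
  ',' = 0x2C → acc = 0x66
  '8' = 0x38 → acc = 0x5E
Checksum = 0x5E.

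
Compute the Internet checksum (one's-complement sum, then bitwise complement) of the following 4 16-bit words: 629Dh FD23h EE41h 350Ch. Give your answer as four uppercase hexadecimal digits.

7CF0

One's-complement addition (fold any carry out of bit 15 back into bit 0):
  0x629D + 0xFD23 = 0x15FC0 → wrap carry → 0x5FC1
  0x5FC1 + 0xEE41 = 0x14E02 → wrap carry → 0x4E03
  0x4E03 + 0x350C = 0x0830F
One's-complement sum = 0x830F.
Checksum = ~0x830F & 0xFFFF = 0x7CF0.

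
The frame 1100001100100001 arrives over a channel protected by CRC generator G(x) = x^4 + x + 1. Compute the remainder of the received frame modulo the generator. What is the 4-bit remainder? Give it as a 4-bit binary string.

0000

Modulo-2 division of 1100001100100001 by 10011:
  pos 0: 11000 XOR 10011 = 01011
  pos 1: 10110 XOR 10011 = 00101
  pos 3: 10111 XOR 10011 = 00100
  pos 5: 10000 XOR 10011 = 00011
  pos 8: 11100 XOR 10011 = 01111
  pos 9: 11110 XOR 10011 = 01101
  pos 10: 11010 XOR 10011 = 01001
  pos 11: 10011 XOR 10011 = 00000
Remainder = 0000 (zero — the frame passes the CRC check).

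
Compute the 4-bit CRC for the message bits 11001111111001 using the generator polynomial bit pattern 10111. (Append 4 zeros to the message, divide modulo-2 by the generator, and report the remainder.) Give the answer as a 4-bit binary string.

0110

Append 4 zeros: 110011111110010000. Divide by 10111 (XOR where the leading bit is 1):
  pos 0: 11001 XOR 10111 = 01110
  pos 1: 11101 XOR 10111 = 01010
  pos 2: 10101 XOR 10111 = 00010
  pos 5: 10111 XOR 10111 = 00000
  pos 10: 10010 XOR 10111 = 00101
  pos 12: 10100 XOR 10111 = 00011
Remainder (last 4 bits) = 0110. This is the CRC / FCS.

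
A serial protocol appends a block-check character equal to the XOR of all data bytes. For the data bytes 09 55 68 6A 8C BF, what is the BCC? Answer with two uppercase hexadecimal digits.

6D

XOR the bytes together:
  start with 0x09
  0x09 ⊕ 0x55 = 0x5C
  0x5C ⊕ 0x68 = 0x34
  0x34 ⊕ 0x6A = 0x5E
  0x5E ⊕ 0x8C = 0xD2
  0xD2 ⊕ 0xBF = 0x6D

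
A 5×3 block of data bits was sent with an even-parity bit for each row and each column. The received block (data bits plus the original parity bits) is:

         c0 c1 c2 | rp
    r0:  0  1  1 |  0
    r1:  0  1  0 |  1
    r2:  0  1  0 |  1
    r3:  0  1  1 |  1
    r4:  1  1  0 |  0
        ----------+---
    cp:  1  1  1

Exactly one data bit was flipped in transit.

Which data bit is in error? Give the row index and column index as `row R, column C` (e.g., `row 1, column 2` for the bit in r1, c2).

row 3, column 2

Recompute each row's even parity and compare to rp:
  r0: data parity 0, sent rp 0 → ok
  r1: data parity 1, sent rp 1 → ok
  r2: data parity 1, sent rp 1 → ok
  r3: data parity 0, sent rp 1 → mismatch
  r4: data parity 0, sent rp 0 → ok
Recompute each column's even parity and compare to cp:
  c0: data parity 1, sent cp 1 → ok
  c1: data parity 1, sent cp 1 → ok
  c2: data parity 0, sent cp 1 → mismatch
Exactly one row (r3) and one column (c2) fail → the flipped bit is at their intersection.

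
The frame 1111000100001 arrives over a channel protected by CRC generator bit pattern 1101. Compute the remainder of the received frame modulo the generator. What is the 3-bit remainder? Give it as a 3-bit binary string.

Modulo-2 division of 1111000100001 by 1101:
  pos 0: 1111 XOR 1101 = 0010
  pos 2: 1000 XOR 1101 = 0101
  pos 3: 1010 XOR 1101 = 0111
  pos 4: 1111 XOR 1101 = 0010
  pos 6: 1000 XOR 1101 = 0101
  pos 7: 1010 XOR 1101 = 0111
  pos 8: 1110 XOR 1101 = 0011
Remainder = 111 (nonzero — an error is detected).

111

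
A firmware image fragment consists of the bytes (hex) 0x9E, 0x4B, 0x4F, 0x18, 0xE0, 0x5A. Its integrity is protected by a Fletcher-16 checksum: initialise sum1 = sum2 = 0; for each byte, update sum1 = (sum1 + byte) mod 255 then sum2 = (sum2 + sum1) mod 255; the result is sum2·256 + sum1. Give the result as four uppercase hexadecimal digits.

Running sums (mod 255):
  after byte 0 (0x9E): sum1=158, sum2=158
  after byte 1 (0x4B): sum1=233, sum2=136
  after byte 2 (0x4F): sum1=57, sum2=193
  after byte 3 (0x18): sum1=81, sum2=19
  after byte 4 (0xE0): sum1=50, sum2=69
  after byte 5 (0x5A): sum1=140, sum2=209
Checksum = sum2·256 + sum1 = 209·256 + 140 = 53644 = 0xD18C.

D18C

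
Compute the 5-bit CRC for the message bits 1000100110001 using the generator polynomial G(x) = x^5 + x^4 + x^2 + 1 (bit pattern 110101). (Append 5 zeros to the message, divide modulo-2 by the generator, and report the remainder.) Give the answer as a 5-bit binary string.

00010

Append 5 zeros: 100010011000100000. Divide by 110101 (XOR where the leading bit is 1):
  pos 0: 100010 XOR 110101 = 010111
  pos 1: 101110 XOR 110101 = 011011
  pos 2: 110111 XOR 110101 = 000010
  pos 6: 101000 XOR 110101 = 011101
  pos 7: 111011 XOR 110101 = 001110
  pos 9: 111000 XOR 110101 = 001101
  pos 11: 110100 XOR 110101 = 000001
Remainder (last 5 bits) = 00010. This is the CRC / FCS.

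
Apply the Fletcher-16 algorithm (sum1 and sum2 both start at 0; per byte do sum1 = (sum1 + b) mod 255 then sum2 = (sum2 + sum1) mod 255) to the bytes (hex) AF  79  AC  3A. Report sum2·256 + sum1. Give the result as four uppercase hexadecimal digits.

Running sums (mod 255):
  after byte 0 (AF): sum1=175, sum2=175
  after byte 1 (79): sum1=41, sum2=216
  after byte 2 (AC): sum1=213, sum2=174
  after byte 3 (3A): sum1=16, sum2=190
Checksum = sum2·256 + sum1 = 190·256 + 16 = 48656 = 0xBE10.

BE10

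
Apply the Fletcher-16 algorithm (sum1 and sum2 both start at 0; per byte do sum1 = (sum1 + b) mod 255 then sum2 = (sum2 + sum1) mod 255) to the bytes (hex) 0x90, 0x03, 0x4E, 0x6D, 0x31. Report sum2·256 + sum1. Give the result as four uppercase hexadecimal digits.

D580

Running sums (mod 255):
  after byte 0 (0x90): sum1=144, sum2=144
  after byte 1 (0x03): sum1=147, sum2=36
  after byte 2 (0x4E): sum1=225, sum2=6
  after byte 3 (0x6D): sum1=79, sum2=85
  after byte 4 (0x31): sum1=128, sum2=213
Checksum = sum2·256 + sum1 = 213·256 + 128 = 54656 = 0xD580.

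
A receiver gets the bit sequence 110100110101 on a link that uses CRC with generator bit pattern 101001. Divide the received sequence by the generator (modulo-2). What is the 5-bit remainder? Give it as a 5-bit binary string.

11010

Modulo-2 division of 110100110101 by 101001:
  pos 0: 110100 XOR 101001 = 011101
  pos 1: 111011 XOR 101001 = 010010
  pos 2: 100101 XOR 101001 = 001100
  pos 4: 110001 XOR 101001 = 011000
  pos 5: 110000 XOR 101001 = 011001
  pos 6: 110011 XOR 101001 = 011010
Remainder = 11010 (nonzero — an error is detected).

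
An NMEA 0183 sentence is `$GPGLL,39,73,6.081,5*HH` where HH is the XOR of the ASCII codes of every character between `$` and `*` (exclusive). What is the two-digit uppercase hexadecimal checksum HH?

XOR the ASCII codes of the payload characters:
  'G' = 0x47 → acc = 0x47
  'P' = 0x50 → acc = 0x17
  'G' = 0x47 → acc = 0x50
  'L' = 0x4C → acc = 0x1C
  'L' = 0x4C → acc = 0x50
  ',' = 0x2C → acc = 0x7C
  '3' = 0x33 → acc = 0x4F
  '9' = 0x39 → acc = 0x76
  ',' = 0x2C → acc = 0x5A
  '7' = 0x37 → acc = 0x6D
  '3' = 0x33 → acc = 0x5E
  ',' = 0x2C → acc = 0x72
  '6' = 0x36 → acc = 0x44
  '.' = 0x2E → acc = 0x6A
  '0' = 0x30 → acc = 0x5A
  '8' = 0x38 → acc = 0x62
  '1' = 0x31 → acc = 0x53
  ',' = 0x2C → acc = 0x7F
  '5' = 0x35 → acc = 0x4A
Checksum = 0x4A.

4A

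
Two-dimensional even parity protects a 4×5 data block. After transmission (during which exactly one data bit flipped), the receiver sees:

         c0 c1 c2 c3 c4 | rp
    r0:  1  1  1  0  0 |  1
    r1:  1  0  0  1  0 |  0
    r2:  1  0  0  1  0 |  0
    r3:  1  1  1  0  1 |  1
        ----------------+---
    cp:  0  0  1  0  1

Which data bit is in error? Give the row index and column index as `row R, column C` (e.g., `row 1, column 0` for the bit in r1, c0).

Recompute each row's even parity and compare to rp:
  r0: data parity 1, sent rp 1 → ok
  r1: data parity 0, sent rp 0 → ok
  r2: data parity 0, sent rp 0 → ok
  r3: data parity 0, sent rp 1 → mismatch
Recompute each column's even parity and compare to cp:
  c0: data parity 0, sent cp 0 → ok
  c1: data parity 0, sent cp 0 → ok
  c2: data parity 0, sent cp 1 → mismatch
  c3: data parity 0, sent cp 0 → ok
  c4: data parity 1, sent cp 1 → ok
Exactly one row (r3) and one column (c2) fail → the flipped bit is at their intersection.

row 3, column 2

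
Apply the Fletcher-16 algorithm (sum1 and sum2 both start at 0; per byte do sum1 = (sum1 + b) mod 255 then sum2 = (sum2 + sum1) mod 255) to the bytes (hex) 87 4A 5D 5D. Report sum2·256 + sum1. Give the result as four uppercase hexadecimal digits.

158C

Running sums (mod 255):
  after byte 0 (87): sum1=135, sum2=135
  after byte 1 (4A): sum1=209, sum2=89
  after byte 2 (5D): sum1=47, sum2=136
  after byte 3 (5D): sum1=140, sum2=21
Checksum = sum2·256 + sum1 = 21·256 + 140 = 5516 = 0x158C.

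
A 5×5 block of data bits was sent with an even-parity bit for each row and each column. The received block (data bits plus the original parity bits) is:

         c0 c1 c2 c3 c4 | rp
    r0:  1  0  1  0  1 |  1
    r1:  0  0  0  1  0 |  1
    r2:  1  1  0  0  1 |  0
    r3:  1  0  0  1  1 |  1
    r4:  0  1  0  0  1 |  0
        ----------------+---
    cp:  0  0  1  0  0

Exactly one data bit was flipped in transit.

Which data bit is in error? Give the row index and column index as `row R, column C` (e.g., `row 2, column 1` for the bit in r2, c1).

row 2, column 0

Recompute each row's even parity and compare to rp:
  r0: data parity 1, sent rp 1 → ok
  r1: data parity 1, sent rp 1 → ok
  r2: data parity 1, sent rp 0 → mismatch
  r3: data parity 1, sent rp 1 → ok
  r4: data parity 0, sent rp 0 → ok
Recompute each column's even parity and compare to cp:
  c0: data parity 1, sent cp 0 → mismatch
  c1: data parity 0, sent cp 0 → ok
  c2: data parity 1, sent cp 1 → ok
  c3: data parity 0, sent cp 0 → ok
  c4: data parity 0, sent cp 0 → ok
Exactly one row (r2) and one column (c0) fail → the flipped bit is at their intersection.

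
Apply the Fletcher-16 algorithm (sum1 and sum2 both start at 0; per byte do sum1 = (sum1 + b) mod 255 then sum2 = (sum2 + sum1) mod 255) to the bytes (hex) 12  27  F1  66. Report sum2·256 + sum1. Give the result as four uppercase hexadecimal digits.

Running sums (mod 255):
  after byte 0 (12): sum1=18, sum2=18
  after byte 1 (27): sum1=57, sum2=75
  after byte 2 (F1): sum1=43, sum2=118
  after byte 3 (66): sum1=145, sum2=8
Checksum = sum2·256 + sum1 = 8·256 + 145 = 2193 = 0x0891.

0891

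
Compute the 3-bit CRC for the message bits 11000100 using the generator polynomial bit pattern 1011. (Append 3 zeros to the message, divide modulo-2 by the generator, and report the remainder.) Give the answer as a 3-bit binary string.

Append 3 zeros: 11000100000. Divide by 1011 (XOR where the leading bit is 1):
  pos 0: 1100 XOR 1011 = 0111
  pos 1: 1110 XOR 1011 = 0101
  pos 2: 1011 XOR 1011 = 0000
Remainder (last 3 bits) = 000. This is the CRC / FCS.

000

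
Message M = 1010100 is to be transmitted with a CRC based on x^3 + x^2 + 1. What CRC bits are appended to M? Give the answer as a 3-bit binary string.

110

Append 3 zeros: 1010100000. Divide by 1101 (XOR where the leading bit is 1):
  pos 0: 1010 XOR 1101 = 0111
  pos 1: 1111 XOR 1101 = 0010
  pos 3: 1000 XOR 1101 = 0101
  pos 4: 1010 XOR 1101 = 0111
  pos 5: 1110 XOR 1101 = 0011
Remainder (last 3 bits) = 110. This is the CRC / FCS.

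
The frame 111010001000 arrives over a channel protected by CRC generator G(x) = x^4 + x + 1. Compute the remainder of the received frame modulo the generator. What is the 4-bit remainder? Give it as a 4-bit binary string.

Modulo-2 division of 111010001000 by 10011:
  pos 0: 11101 XOR 10011 = 01110
  pos 1: 11100 XOR 10011 = 01111
  pos 2: 11110 XOR 10011 = 01101
  pos 3: 11010 XOR 10011 = 01001
  pos 4: 10011 XOR 10011 = 00000
Remainder = 0000 (zero — the frame passes the CRC check).

0000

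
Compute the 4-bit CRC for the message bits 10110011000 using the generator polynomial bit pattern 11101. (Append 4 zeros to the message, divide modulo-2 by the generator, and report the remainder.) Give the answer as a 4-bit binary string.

Append 4 zeros: 101100110000000. Divide by 11101 (XOR where the leading bit is 1):
  pos 0: 10110 XOR 11101 = 01011
  pos 1: 10110 XOR 11101 = 01011
  pos 2: 10111 XOR 11101 = 01010
  pos 3: 10101 XOR 11101 = 01000
  pos 4: 10000 XOR 11101 = 01101
  pos 5: 11010 XOR 11101 = 00111
  pos 7: 11100 XOR 11101 = 00001
Remainder (last 4 bits) = 1000. This is the CRC / FCS.

1000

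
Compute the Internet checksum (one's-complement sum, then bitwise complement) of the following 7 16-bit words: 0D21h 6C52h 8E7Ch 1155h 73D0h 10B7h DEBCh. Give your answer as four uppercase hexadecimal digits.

8376

One's-complement addition (fold any carry out of bit 15 back into bit 0):
  0x0D21 + 0x6C52 = 0x07973
  0x7973 + 0x8E7C = 0x107EF → wrap carry → 0x07F0
  0x07F0 + 0x1155 = 0x01945
  0x1945 + 0x73D0 = 0x08D15
  0x8D15 + 0x10B7 = 0x09DCC
  0x9DCC + 0xDEBC = 0x17C88 → wrap carry → 0x7C89
One's-complement sum = 0x7C89.
Checksum = ~0x7C89 & 0xFFFF = 0x8376.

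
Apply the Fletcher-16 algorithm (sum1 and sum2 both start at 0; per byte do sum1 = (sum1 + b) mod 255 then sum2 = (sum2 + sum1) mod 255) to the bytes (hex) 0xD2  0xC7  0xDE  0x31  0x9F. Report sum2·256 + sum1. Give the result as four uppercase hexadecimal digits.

DB4A

Running sums (mod 255):
  after byte 0 (0xD2): sum1=210, sum2=210
  after byte 1 (0xC7): sum1=154, sum2=109
  after byte 2 (0xDE): sum1=121, sum2=230
  after byte 3 (0x31): sum1=170, sum2=145
  after byte 4 (0x9F): sum1=74, sum2=219
Checksum = sum2·256 + sum1 = 219·256 + 74 = 56138 = 0xDB4A.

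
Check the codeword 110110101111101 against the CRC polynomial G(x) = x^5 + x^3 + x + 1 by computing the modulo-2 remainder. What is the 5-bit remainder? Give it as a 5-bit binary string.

11010

Modulo-2 division of 110110101111101 by 101011:
  pos 0: 110110 XOR 101011 = 011101
  pos 1: 111011 XOR 101011 = 010000
  pos 2: 100000 XOR 101011 = 001011
  pos 4: 101111 XOR 101011 = 000100
  pos 7: 100111 XOR 101011 = 001100
  pos 9: 110001 XOR 101011 = 011010
Remainder = 11010 (nonzero — an error is detected).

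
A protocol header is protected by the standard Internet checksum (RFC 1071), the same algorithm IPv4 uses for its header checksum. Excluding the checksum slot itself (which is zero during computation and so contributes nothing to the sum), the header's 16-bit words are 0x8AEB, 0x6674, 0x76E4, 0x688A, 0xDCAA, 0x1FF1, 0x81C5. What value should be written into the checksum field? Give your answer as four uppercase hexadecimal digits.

B0CF

One's-complement addition (fold any carry out of bit 15 back into bit 0):
  0x8AEB + 0x6674 = 0x0F15F
  0xF15F + 0x76E4 = 0x16843 → wrap carry → 0x6844
  0x6844 + 0x688A = 0x0D0CE
  0xD0CE + 0xDCAA = 0x1AD78 → wrap carry → 0xAD79
  0xAD79 + 0x1FF1 = 0x0CD6A
  0xCD6A + 0x81C5 = 0x14F2F → wrap carry → 0x4F30
One's-complement sum = 0x4F30.
Checksum = ~0x4F30 & 0xFFFF = 0xB0CF.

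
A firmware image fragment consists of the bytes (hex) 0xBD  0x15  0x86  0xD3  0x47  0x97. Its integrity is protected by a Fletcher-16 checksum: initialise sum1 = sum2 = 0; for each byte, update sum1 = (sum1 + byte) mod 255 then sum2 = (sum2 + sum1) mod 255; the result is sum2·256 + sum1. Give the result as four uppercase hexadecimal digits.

Running sums (mod 255):
  after byte 0 (0xBD): sum1=189, sum2=189
  after byte 1 (0x15): sum1=210, sum2=144
  after byte 2 (0x86): sum1=89, sum2=233
  after byte 3 (0xD3): sum1=45, sum2=23
  after byte 4 (0x47): sum1=116, sum2=139
  after byte 5 (0x97): sum1=12, sum2=151
Checksum = sum2·256 + sum1 = 151·256 + 12 = 38668 = 0x970C.

970C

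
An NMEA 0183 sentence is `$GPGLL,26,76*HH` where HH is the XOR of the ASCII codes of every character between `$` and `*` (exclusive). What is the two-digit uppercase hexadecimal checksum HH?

XOR the ASCII codes of the payload characters:
  'G' = 0x47 → acc = 0x47
  'P' = 0x50 → acc = 0x17
  'G' = 0x47 → acc = 0x50
  'L' = 0x4C → acc = 0x1C
  'L' = 0x4C → acc = 0x50
  ',' = 0x2C → acc = 0x7C
  '2' = 0x32 → acc = 0x4E
  '6' = 0x36 → acc = 0x78
  ',' = 0x2C → acc = 0x54
  '7' = 0x37 → acc = 0x63
  '6' = 0x36 → acc = 0x55
Checksum = 0x55.

55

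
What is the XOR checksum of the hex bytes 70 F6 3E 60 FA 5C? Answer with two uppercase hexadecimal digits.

XOR the bytes together:
  start with 0x70
  0x70 ⊕ 0xF6 = 0x86
  0x86 ⊕ 0x3E = 0xB8
  0xB8 ⊕ 0x60 = 0xD8
  0xD8 ⊕ 0xFA = 0x22
  0x22 ⊕ 0x5C = 0x7E

7E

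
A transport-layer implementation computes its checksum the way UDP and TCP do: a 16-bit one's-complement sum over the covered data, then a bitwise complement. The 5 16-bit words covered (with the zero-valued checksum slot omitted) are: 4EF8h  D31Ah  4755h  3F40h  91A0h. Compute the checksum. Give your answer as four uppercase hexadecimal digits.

C5B6

One's-complement addition (fold any carry out of bit 15 back into bit 0):
  0x4EF8 + 0xD31A = 0x12212 → wrap carry → 0x2213
  0x2213 + 0x4755 = 0x06968
  0x6968 + 0x3F40 = 0x0A8A8
  0xA8A8 + 0x91A0 = 0x13A48 → wrap carry → 0x3A49
One's-complement sum = 0x3A49.
Checksum = ~0x3A49 & 0xFFFF = 0xC5B6.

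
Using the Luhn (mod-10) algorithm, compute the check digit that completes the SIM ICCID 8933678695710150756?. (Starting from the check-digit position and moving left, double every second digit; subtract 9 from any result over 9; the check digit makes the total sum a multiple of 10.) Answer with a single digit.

7

Partial digits right→left: 6 5 7 0 5 1 0 1 7 5 9 6 8 7 6 3 3 9 8
Double every second digit counting from the check-digit position (so the 1st, 3rd, 5th, ... of the partial from the right).
  doubled (with −9 where >9): 3 5 1 0 5 9 7 3 6 7 → sum 46
  kept as-is: 5 0 1 1 5 6 7 3 9 → sum 37
Total = 46 + 37 = 83.
Check digit = (10 − (83 mod 10)) mod 10 = 7.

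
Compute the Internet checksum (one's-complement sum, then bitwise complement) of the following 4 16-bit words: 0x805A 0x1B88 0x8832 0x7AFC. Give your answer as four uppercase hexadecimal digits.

One's-complement addition (fold any carry out of bit 15 back into bit 0):
  0x805A + 0x1B88 = 0x09BE2
  0x9BE2 + 0x8832 = 0x12414 → wrap carry → 0x2415
  0x2415 + 0x7AFC = 0x09F11
One's-complement sum = 0x9F11.
Checksum = ~0x9F11 & 0xFFFF = 0x60EE.

60EE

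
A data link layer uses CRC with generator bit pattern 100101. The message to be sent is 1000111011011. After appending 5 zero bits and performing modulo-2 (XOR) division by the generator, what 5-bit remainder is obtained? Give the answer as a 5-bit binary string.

11110

Append 5 zeros: 100011101101100000. Divide by 100101 (XOR where the leading bit is 1):
  pos 0: 100011 XOR 100101 = 000110
  pos 3: 110101 XOR 100101 = 010000
  pos 4: 100001 XOR 100101 = 000100
  pos 7: 100011 XOR 100101 = 000110
  pos 10: 110000 XOR 100101 = 010101
  pos 11: 101010 XOR 100101 = 001111
Remainder (last 5 bits) = 11110. This is the CRC / FCS.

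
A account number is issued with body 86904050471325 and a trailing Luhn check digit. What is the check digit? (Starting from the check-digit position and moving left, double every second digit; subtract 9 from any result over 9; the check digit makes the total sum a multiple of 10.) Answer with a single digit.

2

Partial digits right→left: 5 2 3 1 7 4 0 5 0 4 0 9 6 8
Double every second digit counting from the check-digit position (so the 1st, 3rd, 5th, ... of the partial from the right).
  doubled (with −9 where >9): 1 6 5 0 0 0 3 → sum 15
  kept as-is: 2 1 4 5 4 9 8 → sum 33
Total = 15 + 33 = 48.
Check digit = (10 − (48 mod 10)) mod 10 = 2.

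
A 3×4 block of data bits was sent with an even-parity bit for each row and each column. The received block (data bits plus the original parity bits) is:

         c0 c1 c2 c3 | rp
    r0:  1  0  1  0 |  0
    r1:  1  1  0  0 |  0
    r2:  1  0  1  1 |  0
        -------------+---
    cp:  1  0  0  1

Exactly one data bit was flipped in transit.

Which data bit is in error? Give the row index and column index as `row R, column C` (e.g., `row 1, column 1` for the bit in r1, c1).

row 2, column 1

Recompute each row's even parity and compare to rp:
  r0: data parity 0, sent rp 0 → ok
  r1: data parity 0, sent rp 0 → ok
  r2: data parity 1, sent rp 0 → mismatch
Recompute each column's even parity and compare to cp:
  c0: data parity 1, sent cp 1 → ok
  c1: data parity 1, sent cp 0 → mismatch
  c2: data parity 0, sent cp 0 → ok
  c3: data parity 1, sent cp 1 → ok
Exactly one row (r2) and one column (c1) fail → the flipped bit is at their intersection.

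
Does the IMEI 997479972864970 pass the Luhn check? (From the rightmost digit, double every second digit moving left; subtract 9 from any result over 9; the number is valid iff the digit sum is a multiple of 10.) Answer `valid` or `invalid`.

From the right, keep odd positions and double even positions (subtract 9 from any doubled value over 9):
  doubled (positions 2,4,...): 5 8 7 5 9 8 9 → sum 51
  kept (positions 1,3,...): 0 9 6 2 9 7 7 9 → sum 49
Total = 100.
100 mod 10 = 0, so the number is valid.

valid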